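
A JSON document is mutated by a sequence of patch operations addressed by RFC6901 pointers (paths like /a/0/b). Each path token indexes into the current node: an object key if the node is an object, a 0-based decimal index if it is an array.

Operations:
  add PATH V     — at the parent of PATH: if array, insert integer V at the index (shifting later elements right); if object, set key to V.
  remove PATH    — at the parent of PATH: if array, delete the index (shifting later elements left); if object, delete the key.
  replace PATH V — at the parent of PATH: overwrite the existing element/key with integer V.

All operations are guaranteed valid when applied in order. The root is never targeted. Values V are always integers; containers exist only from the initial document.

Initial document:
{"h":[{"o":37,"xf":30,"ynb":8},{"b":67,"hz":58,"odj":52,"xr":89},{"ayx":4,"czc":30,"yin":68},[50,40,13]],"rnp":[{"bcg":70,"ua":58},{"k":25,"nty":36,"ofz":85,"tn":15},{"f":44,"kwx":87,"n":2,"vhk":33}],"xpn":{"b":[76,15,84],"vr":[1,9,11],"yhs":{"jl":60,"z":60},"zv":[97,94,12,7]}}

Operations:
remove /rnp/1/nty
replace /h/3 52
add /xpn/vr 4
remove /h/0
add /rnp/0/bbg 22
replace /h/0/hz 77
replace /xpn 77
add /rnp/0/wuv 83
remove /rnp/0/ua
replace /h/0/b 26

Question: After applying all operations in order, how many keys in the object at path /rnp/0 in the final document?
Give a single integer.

After op 1 (remove /rnp/1/nty): {"h":[{"o":37,"xf":30,"ynb":8},{"b":67,"hz":58,"odj":52,"xr":89},{"ayx":4,"czc":30,"yin":68},[50,40,13]],"rnp":[{"bcg":70,"ua":58},{"k":25,"ofz":85,"tn":15},{"f":44,"kwx":87,"n":2,"vhk":33}],"xpn":{"b":[76,15,84],"vr":[1,9,11],"yhs":{"jl":60,"z":60},"zv":[97,94,12,7]}}
After op 2 (replace /h/3 52): {"h":[{"o":37,"xf":30,"ynb":8},{"b":67,"hz":58,"odj":52,"xr":89},{"ayx":4,"czc":30,"yin":68},52],"rnp":[{"bcg":70,"ua":58},{"k":25,"ofz":85,"tn":15},{"f":44,"kwx":87,"n":2,"vhk":33}],"xpn":{"b":[76,15,84],"vr":[1,9,11],"yhs":{"jl":60,"z":60},"zv":[97,94,12,7]}}
After op 3 (add /xpn/vr 4): {"h":[{"o":37,"xf":30,"ynb":8},{"b":67,"hz":58,"odj":52,"xr":89},{"ayx":4,"czc":30,"yin":68},52],"rnp":[{"bcg":70,"ua":58},{"k":25,"ofz":85,"tn":15},{"f":44,"kwx":87,"n":2,"vhk":33}],"xpn":{"b":[76,15,84],"vr":4,"yhs":{"jl":60,"z":60},"zv":[97,94,12,7]}}
After op 4 (remove /h/0): {"h":[{"b":67,"hz":58,"odj":52,"xr":89},{"ayx":4,"czc":30,"yin":68},52],"rnp":[{"bcg":70,"ua":58},{"k":25,"ofz":85,"tn":15},{"f":44,"kwx":87,"n":2,"vhk":33}],"xpn":{"b":[76,15,84],"vr":4,"yhs":{"jl":60,"z":60},"zv":[97,94,12,7]}}
After op 5 (add /rnp/0/bbg 22): {"h":[{"b":67,"hz":58,"odj":52,"xr":89},{"ayx":4,"czc":30,"yin":68},52],"rnp":[{"bbg":22,"bcg":70,"ua":58},{"k":25,"ofz":85,"tn":15},{"f":44,"kwx":87,"n":2,"vhk":33}],"xpn":{"b":[76,15,84],"vr":4,"yhs":{"jl":60,"z":60},"zv":[97,94,12,7]}}
After op 6 (replace /h/0/hz 77): {"h":[{"b":67,"hz":77,"odj":52,"xr":89},{"ayx":4,"czc":30,"yin":68},52],"rnp":[{"bbg":22,"bcg":70,"ua":58},{"k":25,"ofz":85,"tn":15},{"f":44,"kwx":87,"n":2,"vhk":33}],"xpn":{"b":[76,15,84],"vr":4,"yhs":{"jl":60,"z":60},"zv":[97,94,12,7]}}
After op 7 (replace /xpn 77): {"h":[{"b":67,"hz":77,"odj":52,"xr":89},{"ayx":4,"czc":30,"yin":68},52],"rnp":[{"bbg":22,"bcg":70,"ua":58},{"k":25,"ofz":85,"tn":15},{"f":44,"kwx":87,"n":2,"vhk":33}],"xpn":77}
After op 8 (add /rnp/0/wuv 83): {"h":[{"b":67,"hz":77,"odj":52,"xr":89},{"ayx":4,"czc":30,"yin":68},52],"rnp":[{"bbg":22,"bcg":70,"ua":58,"wuv":83},{"k":25,"ofz":85,"tn":15},{"f":44,"kwx":87,"n":2,"vhk":33}],"xpn":77}
After op 9 (remove /rnp/0/ua): {"h":[{"b":67,"hz":77,"odj":52,"xr":89},{"ayx":4,"czc":30,"yin":68},52],"rnp":[{"bbg":22,"bcg":70,"wuv":83},{"k":25,"ofz":85,"tn":15},{"f":44,"kwx":87,"n":2,"vhk":33}],"xpn":77}
After op 10 (replace /h/0/b 26): {"h":[{"b":26,"hz":77,"odj":52,"xr":89},{"ayx":4,"czc":30,"yin":68},52],"rnp":[{"bbg":22,"bcg":70,"wuv":83},{"k":25,"ofz":85,"tn":15},{"f":44,"kwx":87,"n":2,"vhk":33}],"xpn":77}
Size at path /rnp/0: 3

Answer: 3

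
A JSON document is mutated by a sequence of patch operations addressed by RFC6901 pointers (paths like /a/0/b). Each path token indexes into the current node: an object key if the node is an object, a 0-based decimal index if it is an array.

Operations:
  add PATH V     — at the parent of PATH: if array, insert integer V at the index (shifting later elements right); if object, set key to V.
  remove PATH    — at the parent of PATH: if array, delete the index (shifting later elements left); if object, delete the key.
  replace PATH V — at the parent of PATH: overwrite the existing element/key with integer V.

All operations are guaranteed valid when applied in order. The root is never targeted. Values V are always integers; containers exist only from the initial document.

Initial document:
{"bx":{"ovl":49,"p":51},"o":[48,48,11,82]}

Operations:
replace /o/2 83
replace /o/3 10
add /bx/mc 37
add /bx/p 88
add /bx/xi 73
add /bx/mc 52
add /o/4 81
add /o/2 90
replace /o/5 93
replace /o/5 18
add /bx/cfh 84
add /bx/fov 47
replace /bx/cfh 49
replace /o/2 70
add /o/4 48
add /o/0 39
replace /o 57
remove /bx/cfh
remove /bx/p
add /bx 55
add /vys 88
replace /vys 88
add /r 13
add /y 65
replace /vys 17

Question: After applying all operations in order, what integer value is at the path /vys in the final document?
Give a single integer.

After op 1 (replace /o/2 83): {"bx":{"ovl":49,"p":51},"o":[48,48,83,82]}
After op 2 (replace /o/3 10): {"bx":{"ovl":49,"p":51},"o":[48,48,83,10]}
After op 3 (add /bx/mc 37): {"bx":{"mc":37,"ovl":49,"p":51},"o":[48,48,83,10]}
After op 4 (add /bx/p 88): {"bx":{"mc":37,"ovl":49,"p":88},"o":[48,48,83,10]}
After op 5 (add /bx/xi 73): {"bx":{"mc":37,"ovl":49,"p":88,"xi":73},"o":[48,48,83,10]}
After op 6 (add /bx/mc 52): {"bx":{"mc":52,"ovl":49,"p":88,"xi":73},"o":[48,48,83,10]}
After op 7 (add /o/4 81): {"bx":{"mc":52,"ovl":49,"p":88,"xi":73},"o":[48,48,83,10,81]}
After op 8 (add /o/2 90): {"bx":{"mc":52,"ovl":49,"p":88,"xi":73},"o":[48,48,90,83,10,81]}
After op 9 (replace /o/5 93): {"bx":{"mc":52,"ovl":49,"p":88,"xi":73},"o":[48,48,90,83,10,93]}
After op 10 (replace /o/5 18): {"bx":{"mc":52,"ovl":49,"p":88,"xi":73},"o":[48,48,90,83,10,18]}
After op 11 (add /bx/cfh 84): {"bx":{"cfh":84,"mc":52,"ovl":49,"p":88,"xi":73},"o":[48,48,90,83,10,18]}
After op 12 (add /bx/fov 47): {"bx":{"cfh":84,"fov":47,"mc":52,"ovl":49,"p":88,"xi":73},"o":[48,48,90,83,10,18]}
After op 13 (replace /bx/cfh 49): {"bx":{"cfh":49,"fov":47,"mc":52,"ovl":49,"p":88,"xi":73},"o":[48,48,90,83,10,18]}
After op 14 (replace /o/2 70): {"bx":{"cfh":49,"fov":47,"mc":52,"ovl":49,"p":88,"xi":73},"o":[48,48,70,83,10,18]}
After op 15 (add /o/4 48): {"bx":{"cfh":49,"fov":47,"mc":52,"ovl":49,"p":88,"xi":73},"o":[48,48,70,83,48,10,18]}
After op 16 (add /o/0 39): {"bx":{"cfh":49,"fov":47,"mc":52,"ovl":49,"p":88,"xi":73},"o":[39,48,48,70,83,48,10,18]}
After op 17 (replace /o 57): {"bx":{"cfh":49,"fov":47,"mc":52,"ovl":49,"p":88,"xi":73},"o":57}
After op 18 (remove /bx/cfh): {"bx":{"fov":47,"mc":52,"ovl":49,"p":88,"xi":73},"o":57}
After op 19 (remove /bx/p): {"bx":{"fov":47,"mc":52,"ovl":49,"xi":73},"o":57}
After op 20 (add /bx 55): {"bx":55,"o":57}
After op 21 (add /vys 88): {"bx":55,"o":57,"vys":88}
After op 22 (replace /vys 88): {"bx":55,"o":57,"vys":88}
After op 23 (add /r 13): {"bx":55,"o":57,"r":13,"vys":88}
After op 24 (add /y 65): {"bx":55,"o":57,"r":13,"vys":88,"y":65}
After op 25 (replace /vys 17): {"bx":55,"o":57,"r":13,"vys":17,"y":65}
Value at /vys: 17

Answer: 17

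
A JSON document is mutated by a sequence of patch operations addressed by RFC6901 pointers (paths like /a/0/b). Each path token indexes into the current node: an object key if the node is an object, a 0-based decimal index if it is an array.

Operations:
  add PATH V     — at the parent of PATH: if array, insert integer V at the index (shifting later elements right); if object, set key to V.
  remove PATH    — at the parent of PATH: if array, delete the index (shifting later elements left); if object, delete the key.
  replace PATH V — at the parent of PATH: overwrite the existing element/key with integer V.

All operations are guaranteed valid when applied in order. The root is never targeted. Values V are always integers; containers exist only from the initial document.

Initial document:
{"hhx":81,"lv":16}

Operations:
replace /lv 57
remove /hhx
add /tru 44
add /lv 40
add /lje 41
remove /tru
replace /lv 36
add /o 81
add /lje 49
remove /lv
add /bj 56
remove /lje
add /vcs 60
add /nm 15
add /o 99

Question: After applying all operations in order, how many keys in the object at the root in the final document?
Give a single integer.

After op 1 (replace /lv 57): {"hhx":81,"lv":57}
After op 2 (remove /hhx): {"lv":57}
After op 3 (add /tru 44): {"lv":57,"tru":44}
After op 4 (add /lv 40): {"lv":40,"tru":44}
After op 5 (add /lje 41): {"lje":41,"lv":40,"tru":44}
After op 6 (remove /tru): {"lje":41,"lv":40}
After op 7 (replace /lv 36): {"lje":41,"lv":36}
After op 8 (add /o 81): {"lje":41,"lv":36,"o":81}
After op 9 (add /lje 49): {"lje":49,"lv":36,"o":81}
After op 10 (remove /lv): {"lje":49,"o":81}
After op 11 (add /bj 56): {"bj":56,"lje":49,"o":81}
After op 12 (remove /lje): {"bj":56,"o":81}
After op 13 (add /vcs 60): {"bj":56,"o":81,"vcs":60}
After op 14 (add /nm 15): {"bj":56,"nm":15,"o":81,"vcs":60}
After op 15 (add /o 99): {"bj":56,"nm":15,"o":99,"vcs":60}
Size at the root: 4

Answer: 4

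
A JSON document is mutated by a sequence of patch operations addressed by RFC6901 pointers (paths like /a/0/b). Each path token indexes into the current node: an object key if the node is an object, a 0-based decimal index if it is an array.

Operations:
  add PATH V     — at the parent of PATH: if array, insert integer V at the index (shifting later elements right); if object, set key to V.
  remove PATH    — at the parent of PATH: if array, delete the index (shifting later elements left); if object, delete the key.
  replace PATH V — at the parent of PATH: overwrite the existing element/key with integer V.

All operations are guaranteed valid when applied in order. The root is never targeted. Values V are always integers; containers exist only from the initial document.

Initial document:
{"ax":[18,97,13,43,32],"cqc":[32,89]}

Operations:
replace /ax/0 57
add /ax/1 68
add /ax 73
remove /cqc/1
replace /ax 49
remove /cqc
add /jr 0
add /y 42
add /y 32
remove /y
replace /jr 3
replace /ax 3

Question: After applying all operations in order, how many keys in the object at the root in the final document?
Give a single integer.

Answer: 2

Derivation:
After op 1 (replace /ax/0 57): {"ax":[57,97,13,43,32],"cqc":[32,89]}
After op 2 (add /ax/1 68): {"ax":[57,68,97,13,43,32],"cqc":[32,89]}
After op 3 (add /ax 73): {"ax":73,"cqc":[32,89]}
After op 4 (remove /cqc/1): {"ax":73,"cqc":[32]}
After op 5 (replace /ax 49): {"ax":49,"cqc":[32]}
After op 6 (remove /cqc): {"ax":49}
After op 7 (add /jr 0): {"ax":49,"jr":0}
After op 8 (add /y 42): {"ax":49,"jr":0,"y":42}
After op 9 (add /y 32): {"ax":49,"jr":0,"y":32}
After op 10 (remove /y): {"ax":49,"jr":0}
After op 11 (replace /jr 3): {"ax":49,"jr":3}
After op 12 (replace /ax 3): {"ax":3,"jr":3}
Size at the root: 2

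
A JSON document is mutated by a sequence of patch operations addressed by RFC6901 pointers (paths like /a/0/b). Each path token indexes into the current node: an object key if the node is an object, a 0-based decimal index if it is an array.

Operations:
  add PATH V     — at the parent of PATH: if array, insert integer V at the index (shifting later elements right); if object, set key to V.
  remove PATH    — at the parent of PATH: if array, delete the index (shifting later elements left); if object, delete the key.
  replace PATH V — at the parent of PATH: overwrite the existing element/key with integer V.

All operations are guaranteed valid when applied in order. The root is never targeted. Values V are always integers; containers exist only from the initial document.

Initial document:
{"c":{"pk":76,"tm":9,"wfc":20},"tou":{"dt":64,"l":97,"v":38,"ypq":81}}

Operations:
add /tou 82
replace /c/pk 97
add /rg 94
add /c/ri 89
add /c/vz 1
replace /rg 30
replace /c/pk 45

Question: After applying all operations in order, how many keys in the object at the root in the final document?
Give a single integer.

After op 1 (add /tou 82): {"c":{"pk":76,"tm":9,"wfc":20},"tou":82}
After op 2 (replace /c/pk 97): {"c":{"pk":97,"tm":9,"wfc":20},"tou":82}
After op 3 (add /rg 94): {"c":{"pk":97,"tm":9,"wfc":20},"rg":94,"tou":82}
After op 4 (add /c/ri 89): {"c":{"pk":97,"ri":89,"tm":9,"wfc":20},"rg":94,"tou":82}
After op 5 (add /c/vz 1): {"c":{"pk":97,"ri":89,"tm":9,"vz":1,"wfc":20},"rg":94,"tou":82}
After op 6 (replace /rg 30): {"c":{"pk":97,"ri":89,"tm":9,"vz":1,"wfc":20},"rg":30,"tou":82}
After op 7 (replace /c/pk 45): {"c":{"pk":45,"ri":89,"tm":9,"vz":1,"wfc":20},"rg":30,"tou":82}
Size at the root: 3

Answer: 3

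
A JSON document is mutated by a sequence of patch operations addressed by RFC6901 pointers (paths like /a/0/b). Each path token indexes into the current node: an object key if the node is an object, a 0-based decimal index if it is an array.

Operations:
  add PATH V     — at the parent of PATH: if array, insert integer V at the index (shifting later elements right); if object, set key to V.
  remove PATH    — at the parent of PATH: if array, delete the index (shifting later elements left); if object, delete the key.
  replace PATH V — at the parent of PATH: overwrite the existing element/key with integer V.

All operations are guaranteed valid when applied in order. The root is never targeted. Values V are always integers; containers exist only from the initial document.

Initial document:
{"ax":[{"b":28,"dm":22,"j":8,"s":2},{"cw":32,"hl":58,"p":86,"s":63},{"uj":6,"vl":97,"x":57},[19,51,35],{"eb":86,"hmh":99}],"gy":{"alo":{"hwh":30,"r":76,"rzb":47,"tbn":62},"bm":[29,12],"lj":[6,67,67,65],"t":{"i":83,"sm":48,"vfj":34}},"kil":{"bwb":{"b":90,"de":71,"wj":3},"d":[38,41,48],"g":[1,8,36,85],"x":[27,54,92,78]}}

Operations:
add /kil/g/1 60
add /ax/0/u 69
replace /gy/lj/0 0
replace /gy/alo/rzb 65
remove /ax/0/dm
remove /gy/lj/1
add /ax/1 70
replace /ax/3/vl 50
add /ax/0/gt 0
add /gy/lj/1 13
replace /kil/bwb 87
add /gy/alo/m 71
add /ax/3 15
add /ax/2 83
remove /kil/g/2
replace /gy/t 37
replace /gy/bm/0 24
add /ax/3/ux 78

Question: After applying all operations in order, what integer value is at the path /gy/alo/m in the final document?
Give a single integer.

After op 1 (add /kil/g/1 60): {"ax":[{"b":28,"dm":22,"j":8,"s":2},{"cw":32,"hl":58,"p":86,"s":63},{"uj":6,"vl":97,"x":57},[19,51,35],{"eb":86,"hmh":99}],"gy":{"alo":{"hwh":30,"r":76,"rzb":47,"tbn":62},"bm":[29,12],"lj":[6,67,67,65],"t":{"i":83,"sm":48,"vfj":34}},"kil":{"bwb":{"b":90,"de":71,"wj":3},"d":[38,41,48],"g":[1,60,8,36,85],"x":[27,54,92,78]}}
After op 2 (add /ax/0/u 69): {"ax":[{"b":28,"dm":22,"j":8,"s":2,"u":69},{"cw":32,"hl":58,"p":86,"s":63},{"uj":6,"vl":97,"x":57},[19,51,35],{"eb":86,"hmh":99}],"gy":{"alo":{"hwh":30,"r":76,"rzb":47,"tbn":62},"bm":[29,12],"lj":[6,67,67,65],"t":{"i":83,"sm":48,"vfj":34}},"kil":{"bwb":{"b":90,"de":71,"wj":3},"d":[38,41,48],"g":[1,60,8,36,85],"x":[27,54,92,78]}}
After op 3 (replace /gy/lj/0 0): {"ax":[{"b":28,"dm":22,"j":8,"s":2,"u":69},{"cw":32,"hl":58,"p":86,"s":63},{"uj":6,"vl":97,"x":57},[19,51,35],{"eb":86,"hmh":99}],"gy":{"alo":{"hwh":30,"r":76,"rzb":47,"tbn":62},"bm":[29,12],"lj":[0,67,67,65],"t":{"i":83,"sm":48,"vfj":34}},"kil":{"bwb":{"b":90,"de":71,"wj":3},"d":[38,41,48],"g":[1,60,8,36,85],"x":[27,54,92,78]}}
After op 4 (replace /gy/alo/rzb 65): {"ax":[{"b":28,"dm":22,"j":8,"s":2,"u":69},{"cw":32,"hl":58,"p":86,"s":63},{"uj":6,"vl":97,"x":57},[19,51,35],{"eb":86,"hmh":99}],"gy":{"alo":{"hwh":30,"r":76,"rzb":65,"tbn":62},"bm":[29,12],"lj":[0,67,67,65],"t":{"i":83,"sm":48,"vfj":34}},"kil":{"bwb":{"b":90,"de":71,"wj":3},"d":[38,41,48],"g":[1,60,8,36,85],"x":[27,54,92,78]}}
After op 5 (remove /ax/0/dm): {"ax":[{"b":28,"j":8,"s":2,"u":69},{"cw":32,"hl":58,"p":86,"s":63},{"uj":6,"vl":97,"x":57},[19,51,35],{"eb":86,"hmh":99}],"gy":{"alo":{"hwh":30,"r":76,"rzb":65,"tbn":62},"bm":[29,12],"lj":[0,67,67,65],"t":{"i":83,"sm":48,"vfj":34}},"kil":{"bwb":{"b":90,"de":71,"wj":3},"d":[38,41,48],"g":[1,60,8,36,85],"x":[27,54,92,78]}}
After op 6 (remove /gy/lj/1): {"ax":[{"b":28,"j":8,"s":2,"u":69},{"cw":32,"hl":58,"p":86,"s":63},{"uj":6,"vl":97,"x":57},[19,51,35],{"eb":86,"hmh":99}],"gy":{"alo":{"hwh":30,"r":76,"rzb":65,"tbn":62},"bm":[29,12],"lj":[0,67,65],"t":{"i":83,"sm":48,"vfj":34}},"kil":{"bwb":{"b":90,"de":71,"wj":3},"d":[38,41,48],"g":[1,60,8,36,85],"x":[27,54,92,78]}}
After op 7 (add /ax/1 70): {"ax":[{"b":28,"j":8,"s":2,"u":69},70,{"cw":32,"hl":58,"p":86,"s":63},{"uj":6,"vl":97,"x":57},[19,51,35],{"eb":86,"hmh":99}],"gy":{"alo":{"hwh":30,"r":76,"rzb":65,"tbn":62},"bm":[29,12],"lj":[0,67,65],"t":{"i":83,"sm":48,"vfj":34}},"kil":{"bwb":{"b":90,"de":71,"wj":3},"d":[38,41,48],"g":[1,60,8,36,85],"x":[27,54,92,78]}}
After op 8 (replace /ax/3/vl 50): {"ax":[{"b":28,"j":8,"s":2,"u":69},70,{"cw":32,"hl":58,"p":86,"s":63},{"uj":6,"vl":50,"x":57},[19,51,35],{"eb":86,"hmh":99}],"gy":{"alo":{"hwh":30,"r":76,"rzb":65,"tbn":62},"bm":[29,12],"lj":[0,67,65],"t":{"i":83,"sm":48,"vfj":34}},"kil":{"bwb":{"b":90,"de":71,"wj":3},"d":[38,41,48],"g":[1,60,8,36,85],"x":[27,54,92,78]}}
After op 9 (add /ax/0/gt 0): {"ax":[{"b":28,"gt":0,"j":8,"s":2,"u":69},70,{"cw":32,"hl":58,"p":86,"s":63},{"uj":6,"vl":50,"x":57},[19,51,35],{"eb":86,"hmh":99}],"gy":{"alo":{"hwh":30,"r":76,"rzb":65,"tbn":62},"bm":[29,12],"lj":[0,67,65],"t":{"i":83,"sm":48,"vfj":34}},"kil":{"bwb":{"b":90,"de":71,"wj":3},"d":[38,41,48],"g":[1,60,8,36,85],"x":[27,54,92,78]}}
After op 10 (add /gy/lj/1 13): {"ax":[{"b":28,"gt":0,"j":8,"s":2,"u":69},70,{"cw":32,"hl":58,"p":86,"s":63},{"uj":6,"vl":50,"x":57},[19,51,35],{"eb":86,"hmh":99}],"gy":{"alo":{"hwh":30,"r":76,"rzb":65,"tbn":62},"bm":[29,12],"lj":[0,13,67,65],"t":{"i":83,"sm":48,"vfj":34}},"kil":{"bwb":{"b":90,"de":71,"wj":3},"d":[38,41,48],"g":[1,60,8,36,85],"x":[27,54,92,78]}}
After op 11 (replace /kil/bwb 87): {"ax":[{"b":28,"gt":0,"j":8,"s":2,"u":69},70,{"cw":32,"hl":58,"p":86,"s":63},{"uj":6,"vl":50,"x":57},[19,51,35],{"eb":86,"hmh":99}],"gy":{"alo":{"hwh":30,"r":76,"rzb":65,"tbn":62},"bm":[29,12],"lj":[0,13,67,65],"t":{"i":83,"sm":48,"vfj":34}},"kil":{"bwb":87,"d":[38,41,48],"g":[1,60,8,36,85],"x":[27,54,92,78]}}
After op 12 (add /gy/alo/m 71): {"ax":[{"b":28,"gt":0,"j":8,"s":2,"u":69},70,{"cw":32,"hl":58,"p":86,"s":63},{"uj":6,"vl":50,"x":57},[19,51,35],{"eb":86,"hmh":99}],"gy":{"alo":{"hwh":30,"m":71,"r":76,"rzb":65,"tbn":62},"bm":[29,12],"lj":[0,13,67,65],"t":{"i":83,"sm":48,"vfj":34}},"kil":{"bwb":87,"d":[38,41,48],"g":[1,60,8,36,85],"x":[27,54,92,78]}}
After op 13 (add /ax/3 15): {"ax":[{"b":28,"gt":0,"j":8,"s":2,"u":69},70,{"cw":32,"hl":58,"p":86,"s":63},15,{"uj":6,"vl":50,"x":57},[19,51,35],{"eb":86,"hmh":99}],"gy":{"alo":{"hwh":30,"m":71,"r":76,"rzb":65,"tbn":62},"bm":[29,12],"lj":[0,13,67,65],"t":{"i":83,"sm":48,"vfj":34}},"kil":{"bwb":87,"d":[38,41,48],"g":[1,60,8,36,85],"x":[27,54,92,78]}}
After op 14 (add /ax/2 83): {"ax":[{"b":28,"gt":0,"j":8,"s":2,"u":69},70,83,{"cw":32,"hl":58,"p":86,"s":63},15,{"uj":6,"vl":50,"x":57},[19,51,35],{"eb":86,"hmh":99}],"gy":{"alo":{"hwh":30,"m":71,"r":76,"rzb":65,"tbn":62},"bm":[29,12],"lj":[0,13,67,65],"t":{"i":83,"sm":48,"vfj":34}},"kil":{"bwb":87,"d":[38,41,48],"g":[1,60,8,36,85],"x":[27,54,92,78]}}
After op 15 (remove /kil/g/2): {"ax":[{"b":28,"gt":0,"j":8,"s":2,"u":69},70,83,{"cw":32,"hl":58,"p":86,"s":63},15,{"uj":6,"vl":50,"x":57},[19,51,35],{"eb":86,"hmh":99}],"gy":{"alo":{"hwh":30,"m":71,"r":76,"rzb":65,"tbn":62},"bm":[29,12],"lj":[0,13,67,65],"t":{"i":83,"sm":48,"vfj":34}},"kil":{"bwb":87,"d":[38,41,48],"g":[1,60,36,85],"x":[27,54,92,78]}}
After op 16 (replace /gy/t 37): {"ax":[{"b":28,"gt":0,"j":8,"s":2,"u":69},70,83,{"cw":32,"hl":58,"p":86,"s":63},15,{"uj":6,"vl":50,"x":57},[19,51,35],{"eb":86,"hmh":99}],"gy":{"alo":{"hwh":30,"m":71,"r":76,"rzb":65,"tbn":62},"bm":[29,12],"lj":[0,13,67,65],"t":37},"kil":{"bwb":87,"d":[38,41,48],"g":[1,60,36,85],"x":[27,54,92,78]}}
After op 17 (replace /gy/bm/0 24): {"ax":[{"b":28,"gt":0,"j":8,"s":2,"u":69},70,83,{"cw":32,"hl":58,"p":86,"s":63},15,{"uj":6,"vl":50,"x":57},[19,51,35],{"eb":86,"hmh":99}],"gy":{"alo":{"hwh":30,"m":71,"r":76,"rzb":65,"tbn":62},"bm":[24,12],"lj":[0,13,67,65],"t":37},"kil":{"bwb":87,"d":[38,41,48],"g":[1,60,36,85],"x":[27,54,92,78]}}
After op 18 (add /ax/3/ux 78): {"ax":[{"b":28,"gt":0,"j":8,"s":2,"u":69},70,83,{"cw":32,"hl":58,"p":86,"s":63,"ux":78},15,{"uj":6,"vl":50,"x":57},[19,51,35],{"eb":86,"hmh":99}],"gy":{"alo":{"hwh":30,"m":71,"r":76,"rzb":65,"tbn":62},"bm":[24,12],"lj":[0,13,67,65],"t":37},"kil":{"bwb":87,"d":[38,41,48],"g":[1,60,36,85],"x":[27,54,92,78]}}
Value at /gy/alo/m: 71

Answer: 71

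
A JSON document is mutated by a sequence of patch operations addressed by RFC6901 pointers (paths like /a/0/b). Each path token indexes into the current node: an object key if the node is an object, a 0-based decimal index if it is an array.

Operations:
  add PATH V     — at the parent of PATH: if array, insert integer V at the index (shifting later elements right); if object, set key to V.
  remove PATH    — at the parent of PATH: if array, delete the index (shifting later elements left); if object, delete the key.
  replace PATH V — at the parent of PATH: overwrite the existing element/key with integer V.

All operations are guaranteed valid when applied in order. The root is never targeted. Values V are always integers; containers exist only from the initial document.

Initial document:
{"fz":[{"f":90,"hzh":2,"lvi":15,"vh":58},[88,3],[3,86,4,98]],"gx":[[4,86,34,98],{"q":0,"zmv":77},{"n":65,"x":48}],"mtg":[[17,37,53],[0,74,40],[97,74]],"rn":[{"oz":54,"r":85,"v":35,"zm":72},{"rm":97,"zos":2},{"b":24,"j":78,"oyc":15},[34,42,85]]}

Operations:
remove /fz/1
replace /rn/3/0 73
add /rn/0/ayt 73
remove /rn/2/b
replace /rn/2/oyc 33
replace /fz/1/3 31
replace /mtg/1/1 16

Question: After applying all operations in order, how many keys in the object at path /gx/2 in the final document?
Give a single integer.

After op 1 (remove /fz/1): {"fz":[{"f":90,"hzh":2,"lvi":15,"vh":58},[3,86,4,98]],"gx":[[4,86,34,98],{"q":0,"zmv":77},{"n":65,"x":48}],"mtg":[[17,37,53],[0,74,40],[97,74]],"rn":[{"oz":54,"r":85,"v":35,"zm":72},{"rm":97,"zos":2},{"b":24,"j":78,"oyc":15},[34,42,85]]}
After op 2 (replace /rn/3/0 73): {"fz":[{"f":90,"hzh":2,"lvi":15,"vh":58},[3,86,4,98]],"gx":[[4,86,34,98],{"q":0,"zmv":77},{"n":65,"x":48}],"mtg":[[17,37,53],[0,74,40],[97,74]],"rn":[{"oz":54,"r":85,"v":35,"zm":72},{"rm":97,"zos":2},{"b":24,"j":78,"oyc":15},[73,42,85]]}
After op 3 (add /rn/0/ayt 73): {"fz":[{"f":90,"hzh":2,"lvi":15,"vh":58},[3,86,4,98]],"gx":[[4,86,34,98],{"q":0,"zmv":77},{"n":65,"x":48}],"mtg":[[17,37,53],[0,74,40],[97,74]],"rn":[{"ayt":73,"oz":54,"r":85,"v":35,"zm":72},{"rm":97,"zos":2},{"b":24,"j":78,"oyc":15},[73,42,85]]}
After op 4 (remove /rn/2/b): {"fz":[{"f":90,"hzh":2,"lvi":15,"vh":58},[3,86,4,98]],"gx":[[4,86,34,98],{"q":0,"zmv":77},{"n":65,"x":48}],"mtg":[[17,37,53],[0,74,40],[97,74]],"rn":[{"ayt":73,"oz":54,"r":85,"v":35,"zm":72},{"rm":97,"zos":2},{"j":78,"oyc":15},[73,42,85]]}
After op 5 (replace /rn/2/oyc 33): {"fz":[{"f":90,"hzh":2,"lvi":15,"vh":58},[3,86,4,98]],"gx":[[4,86,34,98],{"q":0,"zmv":77},{"n":65,"x":48}],"mtg":[[17,37,53],[0,74,40],[97,74]],"rn":[{"ayt":73,"oz":54,"r":85,"v":35,"zm":72},{"rm":97,"zos":2},{"j":78,"oyc":33},[73,42,85]]}
After op 6 (replace /fz/1/3 31): {"fz":[{"f":90,"hzh":2,"lvi":15,"vh":58},[3,86,4,31]],"gx":[[4,86,34,98],{"q":0,"zmv":77},{"n":65,"x":48}],"mtg":[[17,37,53],[0,74,40],[97,74]],"rn":[{"ayt":73,"oz":54,"r":85,"v":35,"zm":72},{"rm":97,"zos":2},{"j":78,"oyc":33},[73,42,85]]}
After op 7 (replace /mtg/1/1 16): {"fz":[{"f":90,"hzh":2,"lvi":15,"vh":58},[3,86,4,31]],"gx":[[4,86,34,98],{"q":0,"zmv":77},{"n":65,"x":48}],"mtg":[[17,37,53],[0,16,40],[97,74]],"rn":[{"ayt":73,"oz":54,"r":85,"v":35,"zm":72},{"rm":97,"zos":2},{"j":78,"oyc":33},[73,42,85]]}
Size at path /gx/2: 2

Answer: 2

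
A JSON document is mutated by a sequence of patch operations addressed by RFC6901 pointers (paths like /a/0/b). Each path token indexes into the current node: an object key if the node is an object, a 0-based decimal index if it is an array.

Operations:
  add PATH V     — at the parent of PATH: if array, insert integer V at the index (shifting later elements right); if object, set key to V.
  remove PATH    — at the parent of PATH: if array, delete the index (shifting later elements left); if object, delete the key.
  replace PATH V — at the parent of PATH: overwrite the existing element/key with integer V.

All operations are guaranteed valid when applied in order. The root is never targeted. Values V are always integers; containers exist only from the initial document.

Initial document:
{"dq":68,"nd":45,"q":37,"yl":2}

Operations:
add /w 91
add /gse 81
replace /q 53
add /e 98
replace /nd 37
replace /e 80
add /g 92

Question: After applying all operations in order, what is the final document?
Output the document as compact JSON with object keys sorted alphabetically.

Answer: {"dq":68,"e":80,"g":92,"gse":81,"nd":37,"q":53,"w":91,"yl":2}

Derivation:
After op 1 (add /w 91): {"dq":68,"nd":45,"q":37,"w":91,"yl":2}
After op 2 (add /gse 81): {"dq":68,"gse":81,"nd":45,"q":37,"w":91,"yl":2}
After op 3 (replace /q 53): {"dq":68,"gse":81,"nd":45,"q":53,"w":91,"yl":2}
After op 4 (add /e 98): {"dq":68,"e":98,"gse":81,"nd":45,"q":53,"w":91,"yl":2}
After op 5 (replace /nd 37): {"dq":68,"e":98,"gse":81,"nd":37,"q":53,"w":91,"yl":2}
After op 6 (replace /e 80): {"dq":68,"e":80,"gse":81,"nd":37,"q":53,"w":91,"yl":2}
After op 7 (add /g 92): {"dq":68,"e":80,"g":92,"gse":81,"nd":37,"q":53,"w":91,"yl":2}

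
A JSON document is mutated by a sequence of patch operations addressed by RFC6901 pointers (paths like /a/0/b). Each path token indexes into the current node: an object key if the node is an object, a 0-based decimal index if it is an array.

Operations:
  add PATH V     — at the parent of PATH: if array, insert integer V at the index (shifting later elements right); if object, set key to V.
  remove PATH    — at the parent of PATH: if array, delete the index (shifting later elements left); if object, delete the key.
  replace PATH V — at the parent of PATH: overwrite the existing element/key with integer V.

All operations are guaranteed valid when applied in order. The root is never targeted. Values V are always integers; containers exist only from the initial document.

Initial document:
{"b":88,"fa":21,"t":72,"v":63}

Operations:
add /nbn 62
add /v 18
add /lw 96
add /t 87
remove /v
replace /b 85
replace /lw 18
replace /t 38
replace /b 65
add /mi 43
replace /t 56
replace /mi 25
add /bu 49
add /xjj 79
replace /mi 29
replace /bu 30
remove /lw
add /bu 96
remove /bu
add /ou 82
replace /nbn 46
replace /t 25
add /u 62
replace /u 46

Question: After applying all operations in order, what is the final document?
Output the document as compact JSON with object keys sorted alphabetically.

Answer: {"b":65,"fa":21,"mi":29,"nbn":46,"ou":82,"t":25,"u":46,"xjj":79}

Derivation:
After op 1 (add /nbn 62): {"b":88,"fa":21,"nbn":62,"t":72,"v":63}
After op 2 (add /v 18): {"b":88,"fa":21,"nbn":62,"t":72,"v":18}
After op 3 (add /lw 96): {"b":88,"fa":21,"lw":96,"nbn":62,"t":72,"v":18}
After op 4 (add /t 87): {"b":88,"fa":21,"lw":96,"nbn":62,"t":87,"v":18}
After op 5 (remove /v): {"b":88,"fa":21,"lw":96,"nbn":62,"t":87}
After op 6 (replace /b 85): {"b":85,"fa":21,"lw":96,"nbn":62,"t":87}
After op 7 (replace /lw 18): {"b":85,"fa":21,"lw":18,"nbn":62,"t":87}
After op 8 (replace /t 38): {"b":85,"fa":21,"lw":18,"nbn":62,"t":38}
After op 9 (replace /b 65): {"b":65,"fa":21,"lw":18,"nbn":62,"t":38}
After op 10 (add /mi 43): {"b":65,"fa":21,"lw":18,"mi":43,"nbn":62,"t":38}
After op 11 (replace /t 56): {"b":65,"fa":21,"lw":18,"mi":43,"nbn":62,"t":56}
After op 12 (replace /mi 25): {"b":65,"fa":21,"lw":18,"mi":25,"nbn":62,"t":56}
After op 13 (add /bu 49): {"b":65,"bu":49,"fa":21,"lw":18,"mi":25,"nbn":62,"t":56}
After op 14 (add /xjj 79): {"b":65,"bu":49,"fa":21,"lw":18,"mi":25,"nbn":62,"t":56,"xjj":79}
After op 15 (replace /mi 29): {"b":65,"bu":49,"fa":21,"lw":18,"mi":29,"nbn":62,"t":56,"xjj":79}
After op 16 (replace /bu 30): {"b":65,"bu":30,"fa":21,"lw":18,"mi":29,"nbn":62,"t":56,"xjj":79}
After op 17 (remove /lw): {"b":65,"bu":30,"fa":21,"mi":29,"nbn":62,"t":56,"xjj":79}
After op 18 (add /bu 96): {"b":65,"bu":96,"fa":21,"mi":29,"nbn":62,"t":56,"xjj":79}
After op 19 (remove /bu): {"b":65,"fa":21,"mi":29,"nbn":62,"t":56,"xjj":79}
After op 20 (add /ou 82): {"b":65,"fa":21,"mi":29,"nbn":62,"ou":82,"t":56,"xjj":79}
After op 21 (replace /nbn 46): {"b":65,"fa":21,"mi":29,"nbn":46,"ou":82,"t":56,"xjj":79}
After op 22 (replace /t 25): {"b":65,"fa":21,"mi":29,"nbn":46,"ou":82,"t":25,"xjj":79}
After op 23 (add /u 62): {"b":65,"fa":21,"mi":29,"nbn":46,"ou":82,"t":25,"u":62,"xjj":79}
After op 24 (replace /u 46): {"b":65,"fa":21,"mi":29,"nbn":46,"ou":82,"t":25,"u":46,"xjj":79}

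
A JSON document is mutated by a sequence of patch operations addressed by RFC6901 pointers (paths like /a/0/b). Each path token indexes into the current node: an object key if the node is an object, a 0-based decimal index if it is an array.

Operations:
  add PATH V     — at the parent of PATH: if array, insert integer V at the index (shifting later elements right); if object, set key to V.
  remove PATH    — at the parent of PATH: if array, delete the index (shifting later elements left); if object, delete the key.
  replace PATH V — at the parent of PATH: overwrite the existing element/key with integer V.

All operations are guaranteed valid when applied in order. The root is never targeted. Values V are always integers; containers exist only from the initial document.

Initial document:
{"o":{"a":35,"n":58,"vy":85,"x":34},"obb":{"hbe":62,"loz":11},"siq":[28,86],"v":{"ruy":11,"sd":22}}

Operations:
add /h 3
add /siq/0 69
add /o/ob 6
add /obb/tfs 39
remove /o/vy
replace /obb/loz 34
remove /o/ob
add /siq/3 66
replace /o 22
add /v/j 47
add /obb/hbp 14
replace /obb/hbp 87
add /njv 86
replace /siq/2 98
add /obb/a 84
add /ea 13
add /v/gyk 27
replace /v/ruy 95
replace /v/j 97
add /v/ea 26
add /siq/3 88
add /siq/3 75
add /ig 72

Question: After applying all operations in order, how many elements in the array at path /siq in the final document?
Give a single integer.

After op 1 (add /h 3): {"h":3,"o":{"a":35,"n":58,"vy":85,"x":34},"obb":{"hbe":62,"loz":11},"siq":[28,86],"v":{"ruy":11,"sd":22}}
After op 2 (add /siq/0 69): {"h":3,"o":{"a":35,"n":58,"vy":85,"x":34},"obb":{"hbe":62,"loz":11},"siq":[69,28,86],"v":{"ruy":11,"sd":22}}
After op 3 (add /o/ob 6): {"h":3,"o":{"a":35,"n":58,"ob":6,"vy":85,"x":34},"obb":{"hbe":62,"loz":11},"siq":[69,28,86],"v":{"ruy":11,"sd":22}}
After op 4 (add /obb/tfs 39): {"h":3,"o":{"a":35,"n":58,"ob":6,"vy":85,"x":34},"obb":{"hbe":62,"loz":11,"tfs":39},"siq":[69,28,86],"v":{"ruy":11,"sd":22}}
After op 5 (remove /o/vy): {"h":3,"o":{"a":35,"n":58,"ob":6,"x":34},"obb":{"hbe":62,"loz":11,"tfs":39},"siq":[69,28,86],"v":{"ruy":11,"sd":22}}
After op 6 (replace /obb/loz 34): {"h":3,"o":{"a":35,"n":58,"ob":6,"x":34},"obb":{"hbe":62,"loz":34,"tfs":39},"siq":[69,28,86],"v":{"ruy":11,"sd":22}}
After op 7 (remove /o/ob): {"h":3,"o":{"a":35,"n":58,"x":34},"obb":{"hbe":62,"loz":34,"tfs":39},"siq":[69,28,86],"v":{"ruy":11,"sd":22}}
After op 8 (add /siq/3 66): {"h":3,"o":{"a":35,"n":58,"x":34},"obb":{"hbe":62,"loz":34,"tfs":39},"siq":[69,28,86,66],"v":{"ruy":11,"sd":22}}
After op 9 (replace /o 22): {"h":3,"o":22,"obb":{"hbe":62,"loz":34,"tfs":39},"siq":[69,28,86,66],"v":{"ruy":11,"sd":22}}
After op 10 (add /v/j 47): {"h":3,"o":22,"obb":{"hbe":62,"loz":34,"tfs":39},"siq":[69,28,86,66],"v":{"j":47,"ruy":11,"sd":22}}
After op 11 (add /obb/hbp 14): {"h":3,"o":22,"obb":{"hbe":62,"hbp":14,"loz":34,"tfs":39},"siq":[69,28,86,66],"v":{"j":47,"ruy":11,"sd":22}}
After op 12 (replace /obb/hbp 87): {"h":3,"o":22,"obb":{"hbe":62,"hbp":87,"loz":34,"tfs":39},"siq":[69,28,86,66],"v":{"j":47,"ruy":11,"sd":22}}
After op 13 (add /njv 86): {"h":3,"njv":86,"o":22,"obb":{"hbe":62,"hbp":87,"loz":34,"tfs":39},"siq":[69,28,86,66],"v":{"j":47,"ruy":11,"sd":22}}
After op 14 (replace /siq/2 98): {"h":3,"njv":86,"o":22,"obb":{"hbe":62,"hbp":87,"loz":34,"tfs":39},"siq":[69,28,98,66],"v":{"j":47,"ruy":11,"sd":22}}
After op 15 (add /obb/a 84): {"h":3,"njv":86,"o":22,"obb":{"a":84,"hbe":62,"hbp":87,"loz":34,"tfs":39},"siq":[69,28,98,66],"v":{"j":47,"ruy":11,"sd":22}}
After op 16 (add /ea 13): {"ea":13,"h":3,"njv":86,"o":22,"obb":{"a":84,"hbe":62,"hbp":87,"loz":34,"tfs":39},"siq":[69,28,98,66],"v":{"j":47,"ruy":11,"sd":22}}
After op 17 (add /v/gyk 27): {"ea":13,"h":3,"njv":86,"o":22,"obb":{"a":84,"hbe":62,"hbp":87,"loz":34,"tfs":39},"siq":[69,28,98,66],"v":{"gyk":27,"j":47,"ruy":11,"sd":22}}
After op 18 (replace /v/ruy 95): {"ea":13,"h":3,"njv":86,"o":22,"obb":{"a":84,"hbe":62,"hbp":87,"loz":34,"tfs":39},"siq":[69,28,98,66],"v":{"gyk":27,"j":47,"ruy":95,"sd":22}}
After op 19 (replace /v/j 97): {"ea":13,"h":3,"njv":86,"o":22,"obb":{"a":84,"hbe":62,"hbp":87,"loz":34,"tfs":39},"siq":[69,28,98,66],"v":{"gyk":27,"j":97,"ruy":95,"sd":22}}
After op 20 (add /v/ea 26): {"ea":13,"h":3,"njv":86,"o":22,"obb":{"a":84,"hbe":62,"hbp":87,"loz":34,"tfs":39},"siq":[69,28,98,66],"v":{"ea":26,"gyk":27,"j":97,"ruy":95,"sd":22}}
After op 21 (add /siq/3 88): {"ea":13,"h":3,"njv":86,"o":22,"obb":{"a":84,"hbe":62,"hbp":87,"loz":34,"tfs":39},"siq":[69,28,98,88,66],"v":{"ea":26,"gyk":27,"j":97,"ruy":95,"sd":22}}
After op 22 (add /siq/3 75): {"ea":13,"h":3,"njv":86,"o":22,"obb":{"a":84,"hbe":62,"hbp":87,"loz":34,"tfs":39},"siq":[69,28,98,75,88,66],"v":{"ea":26,"gyk":27,"j":97,"ruy":95,"sd":22}}
After op 23 (add /ig 72): {"ea":13,"h":3,"ig":72,"njv":86,"o":22,"obb":{"a":84,"hbe":62,"hbp":87,"loz":34,"tfs":39},"siq":[69,28,98,75,88,66],"v":{"ea":26,"gyk":27,"j":97,"ruy":95,"sd":22}}
Size at path /siq: 6

Answer: 6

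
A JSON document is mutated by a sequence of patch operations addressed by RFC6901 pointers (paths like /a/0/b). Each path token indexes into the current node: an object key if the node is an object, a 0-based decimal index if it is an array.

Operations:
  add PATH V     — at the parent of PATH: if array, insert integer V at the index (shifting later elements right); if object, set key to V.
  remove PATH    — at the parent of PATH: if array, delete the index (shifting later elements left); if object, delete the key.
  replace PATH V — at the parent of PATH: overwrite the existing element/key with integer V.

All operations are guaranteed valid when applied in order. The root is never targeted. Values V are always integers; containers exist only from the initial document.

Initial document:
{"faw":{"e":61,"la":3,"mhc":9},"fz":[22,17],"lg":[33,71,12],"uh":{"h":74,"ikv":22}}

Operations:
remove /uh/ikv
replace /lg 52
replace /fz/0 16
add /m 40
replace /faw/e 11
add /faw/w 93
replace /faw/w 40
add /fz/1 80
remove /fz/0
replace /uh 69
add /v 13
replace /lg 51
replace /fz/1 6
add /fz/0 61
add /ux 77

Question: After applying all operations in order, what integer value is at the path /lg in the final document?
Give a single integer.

Answer: 51

Derivation:
After op 1 (remove /uh/ikv): {"faw":{"e":61,"la":3,"mhc":9},"fz":[22,17],"lg":[33,71,12],"uh":{"h":74}}
After op 2 (replace /lg 52): {"faw":{"e":61,"la":3,"mhc":9},"fz":[22,17],"lg":52,"uh":{"h":74}}
After op 3 (replace /fz/0 16): {"faw":{"e":61,"la":3,"mhc":9},"fz":[16,17],"lg":52,"uh":{"h":74}}
After op 4 (add /m 40): {"faw":{"e":61,"la":3,"mhc":9},"fz":[16,17],"lg":52,"m":40,"uh":{"h":74}}
After op 5 (replace /faw/e 11): {"faw":{"e":11,"la":3,"mhc":9},"fz":[16,17],"lg":52,"m":40,"uh":{"h":74}}
After op 6 (add /faw/w 93): {"faw":{"e":11,"la":3,"mhc":9,"w":93},"fz":[16,17],"lg":52,"m":40,"uh":{"h":74}}
After op 7 (replace /faw/w 40): {"faw":{"e":11,"la":3,"mhc":9,"w":40},"fz":[16,17],"lg":52,"m":40,"uh":{"h":74}}
After op 8 (add /fz/1 80): {"faw":{"e":11,"la":3,"mhc":9,"w":40},"fz":[16,80,17],"lg":52,"m":40,"uh":{"h":74}}
After op 9 (remove /fz/0): {"faw":{"e":11,"la":3,"mhc":9,"w":40},"fz":[80,17],"lg":52,"m":40,"uh":{"h":74}}
After op 10 (replace /uh 69): {"faw":{"e":11,"la":3,"mhc":9,"w":40},"fz":[80,17],"lg":52,"m":40,"uh":69}
After op 11 (add /v 13): {"faw":{"e":11,"la":3,"mhc":9,"w":40},"fz":[80,17],"lg":52,"m":40,"uh":69,"v":13}
After op 12 (replace /lg 51): {"faw":{"e":11,"la":3,"mhc":9,"w":40},"fz":[80,17],"lg":51,"m":40,"uh":69,"v":13}
After op 13 (replace /fz/1 6): {"faw":{"e":11,"la":3,"mhc":9,"w":40},"fz":[80,6],"lg":51,"m":40,"uh":69,"v":13}
After op 14 (add /fz/0 61): {"faw":{"e":11,"la":3,"mhc":9,"w":40},"fz":[61,80,6],"lg":51,"m":40,"uh":69,"v":13}
After op 15 (add /ux 77): {"faw":{"e":11,"la":3,"mhc":9,"w":40},"fz":[61,80,6],"lg":51,"m":40,"uh":69,"ux":77,"v":13}
Value at /lg: 51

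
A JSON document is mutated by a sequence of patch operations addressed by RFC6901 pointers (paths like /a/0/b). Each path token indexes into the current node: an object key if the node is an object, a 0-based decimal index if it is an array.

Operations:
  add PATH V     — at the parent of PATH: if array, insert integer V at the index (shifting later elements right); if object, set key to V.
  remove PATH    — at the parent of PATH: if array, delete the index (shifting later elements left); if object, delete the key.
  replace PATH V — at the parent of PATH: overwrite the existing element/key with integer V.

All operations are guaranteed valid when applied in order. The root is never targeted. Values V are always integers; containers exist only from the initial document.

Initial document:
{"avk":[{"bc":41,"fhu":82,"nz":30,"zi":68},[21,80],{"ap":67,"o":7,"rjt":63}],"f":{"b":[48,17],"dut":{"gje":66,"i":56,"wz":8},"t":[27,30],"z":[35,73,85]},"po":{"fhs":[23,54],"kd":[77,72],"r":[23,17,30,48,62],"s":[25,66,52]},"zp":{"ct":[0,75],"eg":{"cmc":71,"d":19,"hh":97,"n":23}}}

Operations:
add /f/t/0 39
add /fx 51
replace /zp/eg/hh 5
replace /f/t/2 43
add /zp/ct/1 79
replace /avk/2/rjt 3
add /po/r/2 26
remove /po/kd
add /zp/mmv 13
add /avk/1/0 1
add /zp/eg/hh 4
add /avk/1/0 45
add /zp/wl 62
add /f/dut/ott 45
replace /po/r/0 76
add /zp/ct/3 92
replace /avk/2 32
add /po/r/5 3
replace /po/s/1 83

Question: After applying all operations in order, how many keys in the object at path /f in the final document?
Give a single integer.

Answer: 4

Derivation:
After op 1 (add /f/t/0 39): {"avk":[{"bc":41,"fhu":82,"nz":30,"zi":68},[21,80],{"ap":67,"o":7,"rjt":63}],"f":{"b":[48,17],"dut":{"gje":66,"i":56,"wz":8},"t":[39,27,30],"z":[35,73,85]},"po":{"fhs":[23,54],"kd":[77,72],"r":[23,17,30,48,62],"s":[25,66,52]},"zp":{"ct":[0,75],"eg":{"cmc":71,"d":19,"hh":97,"n":23}}}
After op 2 (add /fx 51): {"avk":[{"bc":41,"fhu":82,"nz":30,"zi":68},[21,80],{"ap":67,"o":7,"rjt":63}],"f":{"b":[48,17],"dut":{"gje":66,"i":56,"wz":8},"t":[39,27,30],"z":[35,73,85]},"fx":51,"po":{"fhs":[23,54],"kd":[77,72],"r":[23,17,30,48,62],"s":[25,66,52]},"zp":{"ct":[0,75],"eg":{"cmc":71,"d":19,"hh":97,"n":23}}}
After op 3 (replace /zp/eg/hh 5): {"avk":[{"bc":41,"fhu":82,"nz":30,"zi":68},[21,80],{"ap":67,"o":7,"rjt":63}],"f":{"b":[48,17],"dut":{"gje":66,"i":56,"wz":8},"t":[39,27,30],"z":[35,73,85]},"fx":51,"po":{"fhs":[23,54],"kd":[77,72],"r":[23,17,30,48,62],"s":[25,66,52]},"zp":{"ct":[0,75],"eg":{"cmc":71,"d":19,"hh":5,"n":23}}}
After op 4 (replace /f/t/2 43): {"avk":[{"bc":41,"fhu":82,"nz":30,"zi":68},[21,80],{"ap":67,"o":7,"rjt":63}],"f":{"b":[48,17],"dut":{"gje":66,"i":56,"wz":8},"t":[39,27,43],"z":[35,73,85]},"fx":51,"po":{"fhs":[23,54],"kd":[77,72],"r":[23,17,30,48,62],"s":[25,66,52]},"zp":{"ct":[0,75],"eg":{"cmc":71,"d":19,"hh":5,"n":23}}}
After op 5 (add /zp/ct/1 79): {"avk":[{"bc":41,"fhu":82,"nz":30,"zi":68},[21,80],{"ap":67,"o":7,"rjt":63}],"f":{"b":[48,17],"dut":{"gje":66,"i":56,"wz":8},"t":[39,27,43],"z":[35,73,85]},"fx":51,"po":{"fhs":[23,54],"kd":[77,72],"r":[23,17,30,48,62],"s":[25,66,52]},"zp":{"ct":[0,79,75],"eg":{"cmc":71,"d":19,"hh":5,"n":23}}}
After op 6 (replace /avk/2/rjt 3): {"avk":[{"bc":41,"fhu":82,"nz":30,"zi":68},[21,80],{"ap":67,"o":7,"rjt":3}],"f":{"b":[48,17],"dut":{"gje":66,"i":56,"wz":8},"t":[39,27,43],"z":[35,73,85]},"fx":51,"po":{"fhs":[23,54],"kd":[77,72],"r":[23,17,30,48,62],"s":[25,66,52]},"zp":{"ct":[0,79,75],"eg":{"cmc":71,"d":19,"hh":5,"n":23}}}
After op 7 (add /po/r/2 26): {"avk":[{"bc":41,"fhu":82,"nz":30,"zi":68},[21,80],{"ap":67,"o":7,"rjt":3}],"f":{"b":[48,17],"dut":{"gje":66,"i":56,"wz":8},"t":[39,27,43],"z":[35,73,85]},"fx":51,"po":{"fhs":[23,54],"kd":[77,72],"r":[23,17,26,30,48,62],"s":[25,66,52]},"zp":{"ct":[0,79,75],"eg":{"cmc":71,"d":19,"hh":5,"n":23}}}
After op 8 (remove /po/kd): {"avk":[{"bc":41,"fhu":82,"nz":30,"zi":68},[21,80],{"ap":67,"o":7,"rjt":3}],"f":{"b":[48,17],"dut":{"gje":66,"i":56,"wz":8},"t":[39,27,43],"z":[35,73,85]},"fx":51,"po":{"fhs":[23,54],"r":[23,17,26,30,48,62],"s":[25,66,52]},"zp":{"ct":[0,79,75],"eg":{"cmc":71,"d":19,"hh":5,"n":23}}}
After op 9 (add /zp/mmv 13): {"avk":[{"bc":41,"fhu":82,"nz":30,"zi":68},[21,80],{"ap":67,"o":7,"rjt":3}],"f":{"b":[48,17],"dut":{"gje":66,"i":56,"wz":8},"t":[39,27,43],"z":[35,73,85]},"fx":51,"po":{"fhs":[23,54],"r":[23,17,26,30,48,62],"s":[25,66,52]},"zp":{"ct":[0,79,75],"eg":{"cmc":71,"d":19,"hh":5,"n":23},"mmv":13}}
After op 10 (add /avk/1/0 1): {"avk":[{"bc":41,"fhu":82,"nz":30,"zi":68},[1,21,80],{"ap":67,"o":7,"rjt":3}],"f":{"b":[48,17],"dut":{"gje":66,"i":56,"wz":8},"t":[39,27,43],"z":[35,73,85]},"fx":51,"po":{"fhs":[23,54],"r":[23,17,26,30,48,62],"s":[25,66,52]},"zp":{"ct":[0,79,75],"eg":{"cmc":71,"d":19,"hh":5,"n":23},"mmv":13}}
After op 11 (add /zp/eg/hh 4): {"avk":[{"bc":41,"fhu":82,"nz":30,"zi":68},[1,21,80],{"ap":67,"o":7,"rjt":3}],"f":{"b":[48,17],"dut":{"gje":66,"i":56,"wz":8},"t":[39,27,43],"z":[35,73,85]},"fx":51,"po":{"fhs":[23,54],"r":[23,17,26,30,48,62],"s":[25,66,52]},"zp":{"ct":[0,79,75],"eg":{"cmc":71,"d":19,"hh":4,"n":23},"mmv":13}}
After op 12 (add /avk/1/0 45): {"avk":[{"bc":41,"fhu":82,"nz":30,"zi":68},[45,1,21,80],{"ap":67,"o":7,"rjt":3}],"f":{"b":[48,17],"dut":{"gje":66,"i":56,"wz":8},"t":[39,27,43],"z":[35,73,85]},"fx":51,"po":{"fhs":[23,54],"r":[23,17,26,30,48,62],"s":[25,66,52]},"zp":{"ct":[0,79,75],"eg":{"cmc":71,"d":19,"hh":4,"n":23},"mmv":13}}
After op 13 (add /zp/wl 62): {"avk":[{"bc":41,"fhu":82,"nz":30,"zi":68},[45,1,21,80],{"ap":67,"o":7,"rjt":3}],"f":{"b":[48,17],"dut":{"gje":66,"i":56,"wz":8},"t":[39,27,43],"z":[35,73,85]},"fx":51,"po":{"fhs":[23,54],"r":[23,17,26,30,48,62],"s":[25,66,52]},"zp":{"ct":[0,79,75],"eg":{"cmc":71,"d":19,"hh":4,"n":23},"mmv":13,"wl":62}}
After op 14 (add /f/dut/ott 45): {"avk":[{"bc":41,"fhu":82,"nz":30,"zi":68},[45,1,21,80],{"ap":67,"o":7,"rjt":3}],"f":{"b":[48,17],"dut":{"gje":66,"i":56,"ott":45,"wz":8},"t":[39,27,43],"z":[35,73,85]},"fx":51,"po":{"fhs":[23,54],"r":[23,17,26,30,48,62],"s":[25,66,52]},"zp":{"ct":[0,79,75],"eg":{"cmc":71,"d":19,"hh":4,"n":23},"mmv":13,"wl":62}}
After op 15 (replace /po/r/0 76): {"avk":[{"bc":41,"fhu":82,"nz":30,"zi":68},[45,1,21,80],{"ap":67,"o":7,"rjt":3}],"f":{"b":[48,17],"dut":{"gje":66,"i":56,"ott":45,"wz":8},"t":[39,27,43],"z":[35,73,85]},"fx":51,"po":{"fhs":[23,54],"r":[76,17,26,30,48,62],"s":[25,66,52]},"zp":{"ct":[0,79,75],"eg":{"cmc":71,"d":19,"hh":4,"n":23},"mmv":13,"wl":62}}
After op 16 (add /zp/ct/3 92): {"avk":[{"bc":41,"fhu":82,"nz":30,"zi":68},[45,1,21,80],{"ap":67,"o":7,"rjt":3}],"f":{"b":[48,17],"dut":{"gje":66,"i":56,"ott":45,"wz":8},"t":[39,27,43],"z":[35,73,85]},"fx":51,"po":{"fhs":[23,54],"r":[76,17,26,30,48,62],"s":[25,66,52]},"zp":{"ct":[0,79,75,92],"eg":{"cmc":71,"d":19,"hh":4,"n":23},"mmv":13,"wl":62}}
After op 17 (replace /avk/2 32): {"avk":[{"bc":41,"fhu":82,"nz":30,"zi":68},[45,1,21,80],32],"f":{"b":[48,17],"dut":{"gje":66,"i":56,"ott":45,"wz":8},"t":[39,27,43],"z":[35,73,85]},"fx":51,"po":{"fhs":[23,54],"r":[76,17,26,30,48,62],"s":[25,66,52]},"zp":{"ct":[0,79,75,92],"eg":{"cmc":71,"d":19,"hh":4,"n":23},"mmv":13,"wl":62}}
After op 18 (add /po/r/5 3): {"avk":[{"bc":41,"fhu":82,"nz":30,"zi":68},[45,1,21,80],32],"f":{"b":[48,17],"dut":{"gje":66,"i":56,"ott":45,"wz":8},"t":[39,27,43],"z":[35,73,85]},"fx":51,"po":{"fhs":[23,54],"r":[76,17,26,30,48,3,62],"s":[25,66,52]},"zp":{"ct":[0,79,75,92],"eg":{"cmc":71,"d":19,"hh":4,"n":23},"mmv":13,"wl":62}}
After op 19 (replace /po/s/1 83): {"avk":[{"bc":41,"fhu":82,"nz":30,"zi":68},[45,1,21,80],32],"f":{"b":[48,17],"dut":{"gje":66,"i":56,"ott":45,"wz":8},"t":[39,27,43],"z":[35,73,85]},"fx":51,"po":{"fhs":[23,54],"r":[76,17,26,30,48,3,62],"s":[25,83,52]},"zp":{"ct":[0,79,75,92],"eg":{"cmc":71,"d":19,"hh":4,"n":23},"mmv":13,"wl":62}}
Size at path /f: 4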